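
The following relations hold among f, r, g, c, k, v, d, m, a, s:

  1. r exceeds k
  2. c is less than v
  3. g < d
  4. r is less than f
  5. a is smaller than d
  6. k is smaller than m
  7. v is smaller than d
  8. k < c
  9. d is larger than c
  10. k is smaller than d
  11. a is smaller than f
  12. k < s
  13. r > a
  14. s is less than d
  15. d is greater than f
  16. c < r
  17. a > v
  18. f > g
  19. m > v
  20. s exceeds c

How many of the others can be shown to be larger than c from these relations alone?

The elements the relations force above c are v, a, r, m, f, s, d — no chain reaches any other.
That is 7.

7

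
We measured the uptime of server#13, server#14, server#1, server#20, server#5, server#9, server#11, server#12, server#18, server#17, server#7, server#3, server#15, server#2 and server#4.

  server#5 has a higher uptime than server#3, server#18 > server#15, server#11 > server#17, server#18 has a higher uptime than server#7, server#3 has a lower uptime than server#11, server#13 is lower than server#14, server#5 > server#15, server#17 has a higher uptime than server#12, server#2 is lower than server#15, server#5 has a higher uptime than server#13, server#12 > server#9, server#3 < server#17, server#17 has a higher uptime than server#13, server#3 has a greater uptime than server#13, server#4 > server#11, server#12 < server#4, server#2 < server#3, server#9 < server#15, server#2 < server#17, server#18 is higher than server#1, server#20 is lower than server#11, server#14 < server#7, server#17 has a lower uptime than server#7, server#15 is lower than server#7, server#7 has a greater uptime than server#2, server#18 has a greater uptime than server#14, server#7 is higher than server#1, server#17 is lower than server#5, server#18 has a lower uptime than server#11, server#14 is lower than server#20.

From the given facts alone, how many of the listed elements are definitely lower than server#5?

The elements the relations force below server#5 are server#2, server#9, server#15, server#12, server#13, server#3, server#17 — no chain reaches any other.
That is 7.

7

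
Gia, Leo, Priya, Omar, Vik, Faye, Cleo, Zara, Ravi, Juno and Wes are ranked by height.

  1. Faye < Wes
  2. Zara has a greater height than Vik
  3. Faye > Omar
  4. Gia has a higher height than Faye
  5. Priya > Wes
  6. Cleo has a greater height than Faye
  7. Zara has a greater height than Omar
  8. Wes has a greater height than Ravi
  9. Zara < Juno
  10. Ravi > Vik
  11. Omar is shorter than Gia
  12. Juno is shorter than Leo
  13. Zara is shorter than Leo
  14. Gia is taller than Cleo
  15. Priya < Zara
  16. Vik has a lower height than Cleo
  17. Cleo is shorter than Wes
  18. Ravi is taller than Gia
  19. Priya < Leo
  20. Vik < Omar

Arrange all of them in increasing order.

Each adjacent pair is fixed by a given relation: Vik < Omar; Omar < Faye; Faye < Cleo; Cleo < Gia; Gia < Ravi; Ravi < Wes; Wes < Priya; Priya < Zara; Zara < Juno; Juno < Leo. Chaining them end to end gives the full order.

Vik < Omar < Faye < Cleo < Gia < Ravi < Wes < Priya < Zara < Juno < Leo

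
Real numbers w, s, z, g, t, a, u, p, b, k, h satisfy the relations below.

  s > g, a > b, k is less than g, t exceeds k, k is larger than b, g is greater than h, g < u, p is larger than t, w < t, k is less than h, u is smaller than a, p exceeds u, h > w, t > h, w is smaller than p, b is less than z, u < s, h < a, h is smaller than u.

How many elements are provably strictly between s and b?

The relations place b below s. An element lies strictly between them when it is forced above b and also forced below s.
Above b: {k, h, g, t, u, p, a, z}. Below s: {k, w, h, g, u}.
Intersection: {k, h, g, u} — 4.

4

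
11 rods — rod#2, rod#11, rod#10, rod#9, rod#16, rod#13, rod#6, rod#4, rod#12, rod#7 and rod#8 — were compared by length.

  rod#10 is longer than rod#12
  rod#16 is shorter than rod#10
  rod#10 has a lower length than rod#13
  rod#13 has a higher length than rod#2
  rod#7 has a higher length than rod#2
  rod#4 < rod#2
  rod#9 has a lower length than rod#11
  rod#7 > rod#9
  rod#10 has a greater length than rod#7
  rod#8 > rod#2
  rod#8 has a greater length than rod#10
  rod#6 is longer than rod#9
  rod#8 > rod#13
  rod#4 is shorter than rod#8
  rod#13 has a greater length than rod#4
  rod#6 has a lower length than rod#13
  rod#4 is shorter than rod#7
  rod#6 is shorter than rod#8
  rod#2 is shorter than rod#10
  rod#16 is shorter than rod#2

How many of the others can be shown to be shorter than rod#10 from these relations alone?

6

The elements the relations force below rod#10 are rod#9, rod#12, rod#16, rod#4, rod#2, rod#7 — no chain reaches any other.
That is 6.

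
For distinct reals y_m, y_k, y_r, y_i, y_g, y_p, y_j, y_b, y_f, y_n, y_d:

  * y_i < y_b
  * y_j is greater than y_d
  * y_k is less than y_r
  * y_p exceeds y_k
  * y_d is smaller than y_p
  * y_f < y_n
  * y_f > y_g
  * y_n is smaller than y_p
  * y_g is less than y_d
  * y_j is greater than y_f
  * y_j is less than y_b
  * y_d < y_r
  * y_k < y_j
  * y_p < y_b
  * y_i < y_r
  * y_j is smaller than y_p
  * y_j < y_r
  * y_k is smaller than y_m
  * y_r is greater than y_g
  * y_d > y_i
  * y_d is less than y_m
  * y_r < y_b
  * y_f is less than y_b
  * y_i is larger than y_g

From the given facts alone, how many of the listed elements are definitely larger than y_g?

9

Directly above y_g: y_i, y_d, y_f, y_r.
One step further: y_n, y_m, y_j, y_p, y_b (9 so far).
No other element is forced above y_g by the given relations, so the count is 9.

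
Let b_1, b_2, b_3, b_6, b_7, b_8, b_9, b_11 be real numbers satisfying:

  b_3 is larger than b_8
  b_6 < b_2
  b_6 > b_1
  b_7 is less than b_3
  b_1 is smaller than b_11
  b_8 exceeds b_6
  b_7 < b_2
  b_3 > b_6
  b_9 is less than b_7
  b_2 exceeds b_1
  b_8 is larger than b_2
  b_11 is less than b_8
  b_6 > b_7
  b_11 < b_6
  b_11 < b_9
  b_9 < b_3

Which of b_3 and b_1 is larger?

b_1 < b_11 < b_9 < b_7 < b_6 < b_2 < b_8 < b_3, by transitivity through b_11, b_9, b_7, b_6, b_2, b_8.
So b_1 < b_3; b_3 is the larger of the two.

b_3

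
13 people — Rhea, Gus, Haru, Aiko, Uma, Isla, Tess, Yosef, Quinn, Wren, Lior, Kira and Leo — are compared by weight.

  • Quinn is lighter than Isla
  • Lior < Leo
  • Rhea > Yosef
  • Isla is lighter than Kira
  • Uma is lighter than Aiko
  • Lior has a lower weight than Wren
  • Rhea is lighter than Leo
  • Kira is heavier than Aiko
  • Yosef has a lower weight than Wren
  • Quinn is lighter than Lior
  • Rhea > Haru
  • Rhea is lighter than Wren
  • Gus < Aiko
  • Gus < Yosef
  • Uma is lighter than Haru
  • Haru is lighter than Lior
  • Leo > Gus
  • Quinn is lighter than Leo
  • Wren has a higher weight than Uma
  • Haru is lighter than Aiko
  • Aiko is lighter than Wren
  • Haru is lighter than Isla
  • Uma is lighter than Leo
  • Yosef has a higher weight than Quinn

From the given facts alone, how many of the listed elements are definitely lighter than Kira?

6

The elements the relations force below Kira are Uma, Gus, Quinn, Haru, Isla, Aiko — no chain reaches any other.
That is 6.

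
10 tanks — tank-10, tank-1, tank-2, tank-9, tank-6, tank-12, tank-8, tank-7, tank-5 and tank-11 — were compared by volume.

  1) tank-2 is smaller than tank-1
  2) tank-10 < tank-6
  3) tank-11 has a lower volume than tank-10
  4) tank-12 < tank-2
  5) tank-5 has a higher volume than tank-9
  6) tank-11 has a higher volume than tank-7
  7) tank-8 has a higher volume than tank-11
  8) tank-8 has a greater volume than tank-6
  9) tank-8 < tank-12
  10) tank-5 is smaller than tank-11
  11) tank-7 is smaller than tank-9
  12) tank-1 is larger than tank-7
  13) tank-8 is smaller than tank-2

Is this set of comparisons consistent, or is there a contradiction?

The single ordering tank-7 < tank-9 < tank-5 < tank-11 < tank-10 < tank-6 < tank-8 < tank-12 < tank-2 < tank-1 satisfies every listed relation, so no contradiction arises.

consistent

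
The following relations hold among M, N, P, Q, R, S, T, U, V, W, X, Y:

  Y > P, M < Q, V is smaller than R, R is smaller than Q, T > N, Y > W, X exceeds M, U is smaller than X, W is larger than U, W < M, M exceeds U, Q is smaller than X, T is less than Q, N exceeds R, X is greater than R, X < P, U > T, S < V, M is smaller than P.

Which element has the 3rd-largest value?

X

The consecutive relations fix a unique order: S < V < R < N < T < U < W < M < Q < X < P < Y.
The 3rd largest is X.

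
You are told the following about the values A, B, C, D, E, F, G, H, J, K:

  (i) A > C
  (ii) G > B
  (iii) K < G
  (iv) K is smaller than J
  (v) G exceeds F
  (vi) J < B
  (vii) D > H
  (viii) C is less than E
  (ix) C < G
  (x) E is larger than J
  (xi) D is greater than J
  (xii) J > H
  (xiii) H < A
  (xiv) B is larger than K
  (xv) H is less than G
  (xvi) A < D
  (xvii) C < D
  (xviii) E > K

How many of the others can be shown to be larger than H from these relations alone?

6

The elements the relations force above H are A, J, D, B, G, E — no chain reaches any other.
That is 6.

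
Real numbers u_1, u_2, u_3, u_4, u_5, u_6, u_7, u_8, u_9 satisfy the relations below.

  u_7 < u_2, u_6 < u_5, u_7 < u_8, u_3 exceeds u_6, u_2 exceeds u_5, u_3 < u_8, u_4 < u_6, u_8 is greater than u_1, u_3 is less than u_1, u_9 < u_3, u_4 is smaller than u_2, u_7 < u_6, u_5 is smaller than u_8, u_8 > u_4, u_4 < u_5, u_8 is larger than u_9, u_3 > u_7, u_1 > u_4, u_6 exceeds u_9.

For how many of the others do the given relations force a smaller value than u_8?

From u_8 the given relations immediately reach u_7, u_4, u_9, u_3, u_1, u_5.
From those, u_6 — 7 in total.
Nothing else is reachable below u_8; 7 in all.

7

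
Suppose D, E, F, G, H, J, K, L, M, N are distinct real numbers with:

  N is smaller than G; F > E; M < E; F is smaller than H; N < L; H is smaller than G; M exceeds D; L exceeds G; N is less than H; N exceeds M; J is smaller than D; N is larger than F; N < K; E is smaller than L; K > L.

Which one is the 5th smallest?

The consecutive relations fix a unique order: J < D < M < E < F < N < H < G < L < K.
The 5th smallest is F.

F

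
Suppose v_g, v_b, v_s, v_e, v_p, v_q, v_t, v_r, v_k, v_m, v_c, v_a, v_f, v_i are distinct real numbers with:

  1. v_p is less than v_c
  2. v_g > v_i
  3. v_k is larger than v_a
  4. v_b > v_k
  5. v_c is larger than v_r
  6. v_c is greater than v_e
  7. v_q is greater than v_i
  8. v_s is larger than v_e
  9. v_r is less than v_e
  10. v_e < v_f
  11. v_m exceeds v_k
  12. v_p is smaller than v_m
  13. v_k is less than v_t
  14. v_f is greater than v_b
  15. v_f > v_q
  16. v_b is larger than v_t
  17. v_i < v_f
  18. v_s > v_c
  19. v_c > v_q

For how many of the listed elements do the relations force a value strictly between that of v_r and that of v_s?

Chaining upward from v_r reaches: v_e, v_f, v_c.
Chaining downward from v_s reaches: v_i, v_e, v_q, v_p, v_c.
Strictly between v_r and v_s are those in both lists: v_e, v_c — 2 elements.

2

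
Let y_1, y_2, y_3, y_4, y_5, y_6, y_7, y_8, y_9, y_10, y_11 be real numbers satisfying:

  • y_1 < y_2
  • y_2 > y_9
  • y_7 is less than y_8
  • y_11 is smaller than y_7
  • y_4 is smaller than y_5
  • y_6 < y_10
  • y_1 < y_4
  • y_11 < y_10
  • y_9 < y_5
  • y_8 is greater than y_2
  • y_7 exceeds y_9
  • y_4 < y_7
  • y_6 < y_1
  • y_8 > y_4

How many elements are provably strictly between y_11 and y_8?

1

The relations place y_11 below y_8. An element lies strictly between them when it is forced above y_11 and also forced below y_8.
Above y_11: {y_7, y_10}. Below y_8: {y_6, y_9, y_1, y_4, y_2, y_7}.
Intersection: {y_7} — 1.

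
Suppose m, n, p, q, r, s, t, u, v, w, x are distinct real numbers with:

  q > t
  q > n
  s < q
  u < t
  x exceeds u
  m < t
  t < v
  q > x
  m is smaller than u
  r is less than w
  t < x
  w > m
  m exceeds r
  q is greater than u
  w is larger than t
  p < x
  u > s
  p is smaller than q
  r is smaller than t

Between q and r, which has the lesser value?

r

The relevant relations are r < m; m < u; u < t; t < x; x < q.
Chaining these gives r < m < u < t < x < q.
So r < q; r is the smaller of the two.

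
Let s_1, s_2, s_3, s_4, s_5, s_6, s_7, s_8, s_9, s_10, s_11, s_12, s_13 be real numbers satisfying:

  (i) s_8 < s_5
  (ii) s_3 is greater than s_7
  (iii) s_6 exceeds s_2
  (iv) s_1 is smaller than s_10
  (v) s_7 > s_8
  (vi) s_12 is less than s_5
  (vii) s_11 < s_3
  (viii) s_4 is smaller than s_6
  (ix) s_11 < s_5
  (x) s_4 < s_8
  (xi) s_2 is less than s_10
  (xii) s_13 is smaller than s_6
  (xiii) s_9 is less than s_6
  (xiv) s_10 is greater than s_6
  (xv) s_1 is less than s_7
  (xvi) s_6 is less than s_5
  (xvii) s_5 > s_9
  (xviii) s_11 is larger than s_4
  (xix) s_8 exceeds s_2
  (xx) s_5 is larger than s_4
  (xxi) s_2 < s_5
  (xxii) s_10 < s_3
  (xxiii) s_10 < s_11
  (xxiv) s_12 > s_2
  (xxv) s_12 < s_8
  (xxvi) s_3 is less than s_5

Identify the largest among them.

s_5

s_4 is not greatest since s_4 < s_6; s_9 is not greatest since s_9 < s_5; s_2 is not greatest since s_2 < s_6; s_13 is not greatest since s_13 < s_6; s_12 is not greatest since s_12 < s_8; s_1 is not greatest since s_1 < s_7; s_8 is not greatest since s_8 < s_5; s_7 is not greatest since s_7 < s_3; s_6 is not greatest since s_6 < s_10; s_10 is not greatest since s_10 < s_3; s_11 is not greatest since s_11 < s_5; s_3 is not greatest since s_3 < s_5.
Only s_5 has nothing above it, so s_5 is the largest.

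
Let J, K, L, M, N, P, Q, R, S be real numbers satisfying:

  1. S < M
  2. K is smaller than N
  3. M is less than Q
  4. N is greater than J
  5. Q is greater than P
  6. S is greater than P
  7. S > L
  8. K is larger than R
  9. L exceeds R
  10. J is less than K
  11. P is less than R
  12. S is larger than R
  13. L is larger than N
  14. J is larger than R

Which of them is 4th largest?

The consecutive relations fix a unique order: P < R < J < K < N < L < S < M < Q.
The 4th largest is L.

L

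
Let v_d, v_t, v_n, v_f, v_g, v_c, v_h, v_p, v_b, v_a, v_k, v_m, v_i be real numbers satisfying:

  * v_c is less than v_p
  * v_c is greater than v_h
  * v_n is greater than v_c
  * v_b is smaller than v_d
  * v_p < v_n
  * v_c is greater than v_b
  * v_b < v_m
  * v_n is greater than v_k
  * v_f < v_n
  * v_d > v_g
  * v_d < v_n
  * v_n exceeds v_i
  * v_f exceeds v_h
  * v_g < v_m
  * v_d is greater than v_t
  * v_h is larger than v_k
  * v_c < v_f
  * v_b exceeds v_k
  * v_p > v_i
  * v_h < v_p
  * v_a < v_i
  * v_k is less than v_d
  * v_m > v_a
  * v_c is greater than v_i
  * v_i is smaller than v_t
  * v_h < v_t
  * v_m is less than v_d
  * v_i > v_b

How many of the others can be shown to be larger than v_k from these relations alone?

Directly above v_k: v_h, v_b, v_d, v_n.
One step further: v_i, v_c, v_p, v_f, v_m, v_t (10 so far).
No other element is forced above v_k by the given relations, so the count is 10.

10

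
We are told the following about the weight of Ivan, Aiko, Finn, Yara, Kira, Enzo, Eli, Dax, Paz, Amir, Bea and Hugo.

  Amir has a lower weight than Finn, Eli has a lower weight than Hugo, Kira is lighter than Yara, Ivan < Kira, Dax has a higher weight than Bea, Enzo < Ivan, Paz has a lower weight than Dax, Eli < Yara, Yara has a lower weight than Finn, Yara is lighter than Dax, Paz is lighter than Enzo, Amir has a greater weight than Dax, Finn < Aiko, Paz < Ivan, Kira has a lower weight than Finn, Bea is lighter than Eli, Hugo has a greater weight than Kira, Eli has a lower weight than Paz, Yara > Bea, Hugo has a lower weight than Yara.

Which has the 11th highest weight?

Piecing the relations together gives one ordering: Bea < Eli < Paz < Enzo < Ivan < Kira < Hugo < Yara < Dax < Amir < Finn < Aiko.
The 11th largest is Eli.

Eli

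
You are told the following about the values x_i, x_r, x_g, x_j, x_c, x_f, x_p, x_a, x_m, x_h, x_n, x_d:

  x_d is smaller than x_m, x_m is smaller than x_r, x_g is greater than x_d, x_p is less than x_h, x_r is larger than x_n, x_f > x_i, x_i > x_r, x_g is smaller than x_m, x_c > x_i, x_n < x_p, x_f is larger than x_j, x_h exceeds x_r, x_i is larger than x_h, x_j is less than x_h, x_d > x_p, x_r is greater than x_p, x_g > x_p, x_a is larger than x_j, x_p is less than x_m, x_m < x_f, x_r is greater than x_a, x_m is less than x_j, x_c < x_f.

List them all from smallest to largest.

The consecutive links are each given: x_n < x_p; x_p < x_d; x_d < x_g; x_g < x_m; x_m < x_j; x_j < x_a; x_a < x_r; x_r < x_h; x_h < x_i; x_i < x_c; x_c < x_f.

x_n < x_p < x_d < x_g < x_m < x_j < x_a < x_r < x_h < x_i < x_c < x_f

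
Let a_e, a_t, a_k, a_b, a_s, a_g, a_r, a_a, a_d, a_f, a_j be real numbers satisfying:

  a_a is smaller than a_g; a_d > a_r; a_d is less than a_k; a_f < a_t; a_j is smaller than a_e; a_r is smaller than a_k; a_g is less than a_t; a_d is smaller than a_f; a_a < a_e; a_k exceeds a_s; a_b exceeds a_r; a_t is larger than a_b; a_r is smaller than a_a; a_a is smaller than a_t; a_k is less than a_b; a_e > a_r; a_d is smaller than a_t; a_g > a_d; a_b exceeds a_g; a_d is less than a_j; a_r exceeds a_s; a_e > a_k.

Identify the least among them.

a_s

a_r is not least since a_s < a_r; a_d is not least since a_r < a_d; a_k is not least since a_r < a_k; a_j is not least since a_d < a_j; a_a is not least since a_r < a_a; a_g is not least since a_a < a_g; a_b is not least since a_k < a_b; a_e is not least since a_j < a_e; a_f is not least since a_d < a_f; a_t is not least since a_a < a_t.
Only a_s has nothing below it, so a_s is the least.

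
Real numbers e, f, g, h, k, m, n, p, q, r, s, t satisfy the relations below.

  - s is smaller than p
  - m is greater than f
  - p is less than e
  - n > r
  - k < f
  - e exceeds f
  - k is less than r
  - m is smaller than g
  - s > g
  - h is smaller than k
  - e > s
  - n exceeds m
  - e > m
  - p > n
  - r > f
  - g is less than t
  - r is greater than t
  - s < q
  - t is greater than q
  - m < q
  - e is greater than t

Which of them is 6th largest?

q

Piecing the relations together gives one ordering: h < k < f < m < g < s < q < t < r < n < p < e.
The 6th largest is q.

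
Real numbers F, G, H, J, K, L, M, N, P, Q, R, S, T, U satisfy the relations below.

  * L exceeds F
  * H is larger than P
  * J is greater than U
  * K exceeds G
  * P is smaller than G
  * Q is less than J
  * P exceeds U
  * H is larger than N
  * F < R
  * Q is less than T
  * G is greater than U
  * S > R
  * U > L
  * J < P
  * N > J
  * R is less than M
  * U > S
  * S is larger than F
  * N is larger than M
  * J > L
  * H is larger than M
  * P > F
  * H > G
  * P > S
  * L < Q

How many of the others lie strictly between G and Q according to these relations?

2

Chaining upward from Q reaches: T, J, P, N, K, H.
Chaining downward from G reaches: F, L, R, S, U, J, P.
Strictly between Q and G are those in both lists: J, P — 2 elements.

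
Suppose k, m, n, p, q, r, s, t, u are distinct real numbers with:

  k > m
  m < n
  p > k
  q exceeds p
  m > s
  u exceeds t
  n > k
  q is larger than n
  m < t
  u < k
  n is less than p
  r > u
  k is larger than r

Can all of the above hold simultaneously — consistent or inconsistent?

Every relation is compatible with s < m < t < u < r < k < n < p < q; the set is consistent.

consistent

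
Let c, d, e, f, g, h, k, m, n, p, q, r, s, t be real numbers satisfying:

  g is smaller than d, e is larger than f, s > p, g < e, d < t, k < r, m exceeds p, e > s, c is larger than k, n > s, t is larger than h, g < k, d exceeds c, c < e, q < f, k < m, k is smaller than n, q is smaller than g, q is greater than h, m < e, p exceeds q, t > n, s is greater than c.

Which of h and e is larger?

The relevant relations are h < q; q < g; g < k; k < m; m < e.
Chaining these gives h < q < g < k < m < e.
So h < e; e is the larger of the two.

e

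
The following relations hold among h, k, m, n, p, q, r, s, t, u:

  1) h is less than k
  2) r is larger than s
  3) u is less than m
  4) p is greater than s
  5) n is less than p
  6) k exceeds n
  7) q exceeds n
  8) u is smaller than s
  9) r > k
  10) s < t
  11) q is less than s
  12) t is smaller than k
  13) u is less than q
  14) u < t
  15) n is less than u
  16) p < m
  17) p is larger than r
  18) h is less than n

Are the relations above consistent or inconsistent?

The single ordering h < n < u < q < s < t < k < r < p < m satisfies every listed relation, so no contradiction arises.

consistent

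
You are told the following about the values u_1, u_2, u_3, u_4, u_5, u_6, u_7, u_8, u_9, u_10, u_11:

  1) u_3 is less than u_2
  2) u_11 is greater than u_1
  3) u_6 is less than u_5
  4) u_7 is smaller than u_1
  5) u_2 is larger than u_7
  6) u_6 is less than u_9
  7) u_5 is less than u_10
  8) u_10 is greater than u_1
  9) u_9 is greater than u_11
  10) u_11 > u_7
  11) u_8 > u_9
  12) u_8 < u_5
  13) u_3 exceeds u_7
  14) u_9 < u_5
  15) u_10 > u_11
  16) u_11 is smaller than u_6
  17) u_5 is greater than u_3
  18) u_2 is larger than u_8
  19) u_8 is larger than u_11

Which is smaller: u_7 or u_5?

Link the given pairs in sequence: u_7 < u_1; u_1 < u_11; u_11 < u_6; u_6 < u_9; u_9 < u_8; u_8 < u_5.
Chaining these gives u_7 < u_1 < u_11 < u_6 < u_9 < u_8 < u_5.
So u_7 < u_5; u_7 is the smaller of the two.

u_7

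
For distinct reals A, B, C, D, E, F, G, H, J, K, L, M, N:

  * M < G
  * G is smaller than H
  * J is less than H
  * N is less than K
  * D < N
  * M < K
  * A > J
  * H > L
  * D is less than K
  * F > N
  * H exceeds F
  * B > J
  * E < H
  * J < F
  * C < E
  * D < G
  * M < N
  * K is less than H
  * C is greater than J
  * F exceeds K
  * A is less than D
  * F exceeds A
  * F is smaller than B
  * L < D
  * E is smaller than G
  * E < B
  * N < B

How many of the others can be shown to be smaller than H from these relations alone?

The elements the relations force below H are J, C, A, E, L, M, D, N, K, G, F — no chain reaches any other.
That is 11.

11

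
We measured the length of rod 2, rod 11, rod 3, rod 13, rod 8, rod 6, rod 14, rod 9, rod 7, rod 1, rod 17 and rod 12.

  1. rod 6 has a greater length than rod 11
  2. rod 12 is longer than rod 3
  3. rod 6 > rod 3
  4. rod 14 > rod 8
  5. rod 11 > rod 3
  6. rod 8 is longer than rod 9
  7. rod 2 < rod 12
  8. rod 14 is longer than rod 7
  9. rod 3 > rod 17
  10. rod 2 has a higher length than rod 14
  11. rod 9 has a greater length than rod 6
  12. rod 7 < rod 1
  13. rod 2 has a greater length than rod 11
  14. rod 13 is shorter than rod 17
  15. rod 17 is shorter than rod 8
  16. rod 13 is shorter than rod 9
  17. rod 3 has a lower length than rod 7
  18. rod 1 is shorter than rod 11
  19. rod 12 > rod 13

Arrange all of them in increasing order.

rod 13 < rod 17 < rod 3 < rod 7 < rod 1 < rod 11 < rod 6 < rod 9 < rod 8 < rod 14 < rod 2 < rod 12

Nothing is placed below rod 13, so it is least; from there rod 13 < rod 17; rod 17 < rod 3; rod 3 < rod 7; rod 7 < rod 1; rod 1 < rod 11; rod 11 < rod 6; rod 6 < rod 9; rod 9 < rod 8; rod 8 < rod 14; rod 14 < rod 2; rod 2 < rod 12, each given directly.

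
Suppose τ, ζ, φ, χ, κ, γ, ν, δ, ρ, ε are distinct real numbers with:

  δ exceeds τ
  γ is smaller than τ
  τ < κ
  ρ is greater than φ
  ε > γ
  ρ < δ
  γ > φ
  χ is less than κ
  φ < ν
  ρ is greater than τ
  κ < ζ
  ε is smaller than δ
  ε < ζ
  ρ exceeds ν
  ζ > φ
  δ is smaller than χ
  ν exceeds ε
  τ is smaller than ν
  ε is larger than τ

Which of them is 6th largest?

ν

Chaining the given pairs: φ < γ < τ < ε < ν < ρ < δ < χ < κ < ζ.
The 6th largest is ν.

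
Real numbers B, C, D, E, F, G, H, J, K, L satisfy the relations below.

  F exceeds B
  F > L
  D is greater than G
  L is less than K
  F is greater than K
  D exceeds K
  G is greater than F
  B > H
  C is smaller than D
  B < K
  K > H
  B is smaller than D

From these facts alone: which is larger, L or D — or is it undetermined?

D

Chaining the given relations: L < K < F < G < D.
So D is larger.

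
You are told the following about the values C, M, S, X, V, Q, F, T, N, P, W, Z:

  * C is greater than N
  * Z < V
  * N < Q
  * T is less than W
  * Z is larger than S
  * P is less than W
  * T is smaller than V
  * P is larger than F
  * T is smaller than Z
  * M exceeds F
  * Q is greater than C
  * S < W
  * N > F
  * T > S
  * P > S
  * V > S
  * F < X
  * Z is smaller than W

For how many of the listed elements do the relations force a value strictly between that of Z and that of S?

The relations place S below Z. An element lies strictly between them when it is forced above S and also forced below Z.
Above S: {T, P, W, V}. Below Z: {T}.
Intersection: {T} — 1.

1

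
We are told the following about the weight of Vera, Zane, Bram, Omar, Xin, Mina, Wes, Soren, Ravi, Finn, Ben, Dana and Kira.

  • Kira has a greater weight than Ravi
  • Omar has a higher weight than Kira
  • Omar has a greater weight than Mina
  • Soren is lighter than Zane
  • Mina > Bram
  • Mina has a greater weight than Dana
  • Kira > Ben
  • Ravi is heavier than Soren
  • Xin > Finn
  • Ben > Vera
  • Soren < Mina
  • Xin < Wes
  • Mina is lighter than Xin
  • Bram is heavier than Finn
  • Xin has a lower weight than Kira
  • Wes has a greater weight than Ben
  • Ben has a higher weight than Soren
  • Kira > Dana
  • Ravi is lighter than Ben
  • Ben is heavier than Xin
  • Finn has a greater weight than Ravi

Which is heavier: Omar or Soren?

The relevant relations are Soren < Ravi; Ravi < Finn; Finn < Bram; Bram < Mina; Mina < Xin; Xin < Ben; Ben < Kira; Kira < Omar.
Chaining these gives Soren < Ravi < Finn < Bram < Mina < Xin < Ben < Kira < Omar.
So Soren < Omar; Omar is the heavier of the two.

Omar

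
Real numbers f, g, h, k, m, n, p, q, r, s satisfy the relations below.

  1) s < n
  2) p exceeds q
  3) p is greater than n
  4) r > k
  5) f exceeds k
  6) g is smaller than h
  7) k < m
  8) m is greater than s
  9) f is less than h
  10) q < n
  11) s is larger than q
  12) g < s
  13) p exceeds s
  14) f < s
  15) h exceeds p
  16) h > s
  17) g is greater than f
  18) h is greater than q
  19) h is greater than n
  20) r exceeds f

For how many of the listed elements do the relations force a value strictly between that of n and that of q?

Chaining upward from q reaches: s, m, p, h.
Chaining downward from n reaches: k, f, g, s.
Strictly between q and n are those in both lists: s — 1 element.

1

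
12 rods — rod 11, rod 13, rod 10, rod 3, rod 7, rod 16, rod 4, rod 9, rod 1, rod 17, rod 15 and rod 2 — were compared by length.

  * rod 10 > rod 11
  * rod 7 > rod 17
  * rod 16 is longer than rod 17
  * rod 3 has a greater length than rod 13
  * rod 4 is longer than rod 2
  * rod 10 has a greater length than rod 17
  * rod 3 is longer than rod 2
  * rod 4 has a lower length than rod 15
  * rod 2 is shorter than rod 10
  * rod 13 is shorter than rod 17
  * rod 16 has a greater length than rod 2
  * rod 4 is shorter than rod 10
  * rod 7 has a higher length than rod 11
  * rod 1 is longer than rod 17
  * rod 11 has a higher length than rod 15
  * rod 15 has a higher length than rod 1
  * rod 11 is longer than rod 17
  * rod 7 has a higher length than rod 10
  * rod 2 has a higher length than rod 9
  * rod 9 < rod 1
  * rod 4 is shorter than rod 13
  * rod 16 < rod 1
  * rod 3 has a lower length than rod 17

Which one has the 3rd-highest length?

rod 11

The consecutive relations fix a unique order: rod 9 < rod 2 < rod 4 < rod 13 < rod 3 < rod 17 < rod 16 < rod 1 < rod 15 < rod 11 < rod 10 < rod 7.
Counting 3 from the largest end gives rod 11.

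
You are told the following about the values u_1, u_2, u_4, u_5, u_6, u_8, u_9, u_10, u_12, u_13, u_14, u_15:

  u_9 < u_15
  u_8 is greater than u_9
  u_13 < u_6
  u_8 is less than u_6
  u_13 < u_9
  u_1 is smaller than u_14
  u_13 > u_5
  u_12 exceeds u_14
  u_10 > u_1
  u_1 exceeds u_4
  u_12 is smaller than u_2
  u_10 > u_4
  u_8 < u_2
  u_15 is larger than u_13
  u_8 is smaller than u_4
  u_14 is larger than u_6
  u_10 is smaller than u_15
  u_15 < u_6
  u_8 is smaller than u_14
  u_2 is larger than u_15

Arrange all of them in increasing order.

u_5 < u_13 < u_9 < u_8 < u_4 < u_1 < u_10 < u_15 < u_6 < u_14 < u_12 < u_2

Nothing is placed below u_5, so it is least; from there u_5 < u_13; u_13 < u_9; u_9 < u_8; u_8 < u_4; u_4 < u_1; u_1 < u_10; u_10 < u_15; u_15 < u_6; u_6 < u_14; u_14 < u_12; u_12 < u_2, each given directly.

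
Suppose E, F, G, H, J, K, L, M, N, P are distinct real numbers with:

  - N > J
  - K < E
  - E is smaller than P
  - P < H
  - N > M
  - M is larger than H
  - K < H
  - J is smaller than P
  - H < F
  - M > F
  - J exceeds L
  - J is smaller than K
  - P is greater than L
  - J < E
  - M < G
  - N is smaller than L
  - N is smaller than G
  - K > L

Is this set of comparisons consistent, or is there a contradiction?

inconsistent

Chaining the given relations yields L < J < K < E < P < H < F < M < N, so L < N. But one relation states N < L. These cannot both hold.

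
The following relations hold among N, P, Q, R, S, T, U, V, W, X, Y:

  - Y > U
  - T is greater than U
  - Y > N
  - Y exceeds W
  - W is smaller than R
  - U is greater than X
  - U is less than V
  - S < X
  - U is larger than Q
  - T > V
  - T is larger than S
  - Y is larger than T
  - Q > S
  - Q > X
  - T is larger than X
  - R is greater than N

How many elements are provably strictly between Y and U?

The relations place U below Y. An element lies strictly between them when it is forced above U and also forced below Y.
Above U: {V, T}. Below Y: {N, S, X, Q, W, V, T}.
Intersection: {V, T} — 2.

2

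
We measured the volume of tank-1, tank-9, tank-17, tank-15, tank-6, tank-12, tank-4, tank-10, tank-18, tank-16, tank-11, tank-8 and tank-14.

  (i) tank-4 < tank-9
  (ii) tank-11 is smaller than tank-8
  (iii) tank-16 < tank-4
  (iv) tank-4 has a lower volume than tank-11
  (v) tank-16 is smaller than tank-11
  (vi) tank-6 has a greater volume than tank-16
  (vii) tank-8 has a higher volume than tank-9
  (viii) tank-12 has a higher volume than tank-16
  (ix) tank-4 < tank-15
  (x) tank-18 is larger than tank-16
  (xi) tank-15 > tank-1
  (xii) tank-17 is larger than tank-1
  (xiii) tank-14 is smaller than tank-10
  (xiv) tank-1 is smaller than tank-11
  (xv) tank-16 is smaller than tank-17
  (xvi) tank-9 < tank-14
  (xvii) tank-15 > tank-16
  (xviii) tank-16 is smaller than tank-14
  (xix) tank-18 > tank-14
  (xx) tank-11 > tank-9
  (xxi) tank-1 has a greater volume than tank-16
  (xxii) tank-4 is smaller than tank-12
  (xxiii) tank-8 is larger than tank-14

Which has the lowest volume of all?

tank-16

tank-4 is not least since tank-16 < tank-4; tank-1 is not least since tank-16 < tank-1; tank-9 is not least since tank-4 < tank-9; tank-14 is not least since tank-9 < tank-14; tank-15 is not least since tank-16 < tank-15; tank-10 is not least since tank-14 < tank-10; tank-6 is not least since tank-16 < tank-6; tank-18 is not least since tank-16 < tank-18; tank-11 is not least since tank-4 < tank-11; tank-12 is not least since tank-16 < tank-12; tank-8 is not least since tank-11 < tank-8; tank-17 is not least since tank-16 < tank-17.
Only tank-16 has nothing below it, so tank-16 is the lowest volume.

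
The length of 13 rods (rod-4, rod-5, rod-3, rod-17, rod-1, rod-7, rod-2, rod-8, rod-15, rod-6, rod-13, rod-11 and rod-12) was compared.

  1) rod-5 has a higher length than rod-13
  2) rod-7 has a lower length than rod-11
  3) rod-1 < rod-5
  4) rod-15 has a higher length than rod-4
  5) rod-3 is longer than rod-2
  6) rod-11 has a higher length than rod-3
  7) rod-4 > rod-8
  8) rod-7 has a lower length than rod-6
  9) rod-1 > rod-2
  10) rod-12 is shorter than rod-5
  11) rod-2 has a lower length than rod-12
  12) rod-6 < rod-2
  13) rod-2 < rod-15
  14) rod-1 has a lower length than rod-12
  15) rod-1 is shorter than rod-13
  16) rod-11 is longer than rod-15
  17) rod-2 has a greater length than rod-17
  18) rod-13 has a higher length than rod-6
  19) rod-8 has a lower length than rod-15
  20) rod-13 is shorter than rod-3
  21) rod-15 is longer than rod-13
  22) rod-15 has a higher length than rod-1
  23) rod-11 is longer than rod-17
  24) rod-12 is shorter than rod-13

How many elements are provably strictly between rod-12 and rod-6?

2

Chaining upward from rod-6 reaches: rod-2, rod-1, rod-13, rod-3, rod-15, rod-11, rod-5.
Chaining downward from rod-12 reaches: rod-7, rod-17, rod-2, rod-1.
Strictly between rod-6 and rod-12 are those in both lists: rod-2, rod-1 — 2 elements.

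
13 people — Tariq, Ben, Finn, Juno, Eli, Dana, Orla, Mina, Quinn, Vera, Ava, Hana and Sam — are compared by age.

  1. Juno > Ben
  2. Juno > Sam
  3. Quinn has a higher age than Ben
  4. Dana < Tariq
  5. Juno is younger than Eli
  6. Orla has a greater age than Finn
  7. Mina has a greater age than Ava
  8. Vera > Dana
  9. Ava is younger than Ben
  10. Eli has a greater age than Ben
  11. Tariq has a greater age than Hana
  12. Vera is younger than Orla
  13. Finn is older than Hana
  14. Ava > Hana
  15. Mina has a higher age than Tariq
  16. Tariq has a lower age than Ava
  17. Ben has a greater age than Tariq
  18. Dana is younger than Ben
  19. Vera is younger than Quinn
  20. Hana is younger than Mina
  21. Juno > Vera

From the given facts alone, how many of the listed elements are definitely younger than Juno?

Directly below Juno: Ben, Sam, Vera.
One step further: Dana, Tariq, Ava (6 so far).
One step further: Hana (7 so far).
No other element is forced below Juno by the given relations, so the count is 7.

7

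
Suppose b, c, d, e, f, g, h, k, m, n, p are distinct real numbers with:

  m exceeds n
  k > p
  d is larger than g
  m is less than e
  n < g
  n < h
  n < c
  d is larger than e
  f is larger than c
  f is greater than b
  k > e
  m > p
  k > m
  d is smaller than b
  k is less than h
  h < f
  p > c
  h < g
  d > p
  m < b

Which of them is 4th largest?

g

The consecutive relations fix a unique order: n < c < p < m < e < k < h < g < d < b < f.
The 4th largest is g.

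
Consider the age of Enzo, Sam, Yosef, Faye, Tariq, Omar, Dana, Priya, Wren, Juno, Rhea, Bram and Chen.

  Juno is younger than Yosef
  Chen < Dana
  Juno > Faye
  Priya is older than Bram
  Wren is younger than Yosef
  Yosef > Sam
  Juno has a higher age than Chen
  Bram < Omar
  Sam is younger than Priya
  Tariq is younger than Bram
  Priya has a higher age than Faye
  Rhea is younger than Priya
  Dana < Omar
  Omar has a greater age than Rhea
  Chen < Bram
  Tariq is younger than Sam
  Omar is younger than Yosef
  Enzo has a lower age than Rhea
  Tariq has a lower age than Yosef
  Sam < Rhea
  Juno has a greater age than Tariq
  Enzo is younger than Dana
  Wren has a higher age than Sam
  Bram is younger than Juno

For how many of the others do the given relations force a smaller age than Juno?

Directly below Juno: Tariq, Faye, Chen, Bram.
Nothing else is reachable below Juno; 4 in all.

4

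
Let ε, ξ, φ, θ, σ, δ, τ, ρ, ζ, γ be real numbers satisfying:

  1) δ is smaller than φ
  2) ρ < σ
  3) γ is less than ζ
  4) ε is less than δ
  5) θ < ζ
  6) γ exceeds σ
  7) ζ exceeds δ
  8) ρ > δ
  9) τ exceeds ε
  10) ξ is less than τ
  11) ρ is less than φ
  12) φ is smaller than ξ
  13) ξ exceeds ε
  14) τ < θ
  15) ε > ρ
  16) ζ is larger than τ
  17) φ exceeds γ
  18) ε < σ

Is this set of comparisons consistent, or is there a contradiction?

Chaining the given relations yields δ < ρ < ε, so δ < ε. But one relation states ε < δ. These cannot both hold.

inconsistent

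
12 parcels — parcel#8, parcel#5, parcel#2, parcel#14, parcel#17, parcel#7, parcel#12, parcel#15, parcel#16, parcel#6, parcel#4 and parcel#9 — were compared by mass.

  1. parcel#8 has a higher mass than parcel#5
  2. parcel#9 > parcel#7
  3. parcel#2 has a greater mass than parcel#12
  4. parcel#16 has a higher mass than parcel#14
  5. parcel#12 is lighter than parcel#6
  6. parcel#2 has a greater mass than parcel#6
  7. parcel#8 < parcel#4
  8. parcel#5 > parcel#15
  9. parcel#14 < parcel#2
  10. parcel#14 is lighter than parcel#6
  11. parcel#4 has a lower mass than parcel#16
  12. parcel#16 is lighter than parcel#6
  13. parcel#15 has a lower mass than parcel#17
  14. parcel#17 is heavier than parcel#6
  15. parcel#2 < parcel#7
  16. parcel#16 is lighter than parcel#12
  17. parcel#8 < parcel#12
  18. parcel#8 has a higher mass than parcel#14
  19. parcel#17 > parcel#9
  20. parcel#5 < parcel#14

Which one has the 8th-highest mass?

Chaining the given pairs: parcel#15 < parcel#5 < parcel#14 < parcel#8 < parcel#4 < parcel#16 < parcel#12 < parcel#6 < parcel#2 < parcel#7 < parcel#9 < parcel#17.
The 8th largest is parcel#4.

parcel#4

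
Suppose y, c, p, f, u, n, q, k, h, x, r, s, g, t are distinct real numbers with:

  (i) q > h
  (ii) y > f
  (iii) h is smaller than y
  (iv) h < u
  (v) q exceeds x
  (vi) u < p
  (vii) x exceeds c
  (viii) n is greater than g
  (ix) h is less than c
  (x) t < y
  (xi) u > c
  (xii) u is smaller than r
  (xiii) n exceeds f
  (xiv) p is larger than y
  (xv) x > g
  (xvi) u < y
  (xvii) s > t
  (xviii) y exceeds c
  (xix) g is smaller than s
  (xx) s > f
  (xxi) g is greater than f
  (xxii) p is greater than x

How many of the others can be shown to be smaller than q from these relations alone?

From q the given relations immediately reach h, x.
From those, g, c — 4 in total.
From those, f — 5 in total.
Nothing else is reachable below q; 5 in all.

5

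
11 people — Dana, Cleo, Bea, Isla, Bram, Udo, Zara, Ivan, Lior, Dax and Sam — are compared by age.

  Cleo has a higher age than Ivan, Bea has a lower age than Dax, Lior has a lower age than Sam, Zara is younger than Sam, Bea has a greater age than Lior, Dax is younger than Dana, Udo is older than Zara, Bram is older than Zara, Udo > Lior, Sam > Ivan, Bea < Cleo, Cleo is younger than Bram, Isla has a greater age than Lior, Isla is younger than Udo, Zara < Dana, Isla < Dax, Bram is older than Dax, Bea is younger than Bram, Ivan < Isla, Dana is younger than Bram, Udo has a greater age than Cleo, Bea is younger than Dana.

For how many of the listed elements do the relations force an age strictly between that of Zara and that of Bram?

1

The relations place Zara below Bram. An element lies strictly between them when it is forced above Zara and also forced below Bram.
Above Zara: {Udo, Sam, Dana}. Below Bram: {Lior, Ivan, Bea, Isla, Cleo, Dax, Dana}.
Intersection: {Dana} — 1.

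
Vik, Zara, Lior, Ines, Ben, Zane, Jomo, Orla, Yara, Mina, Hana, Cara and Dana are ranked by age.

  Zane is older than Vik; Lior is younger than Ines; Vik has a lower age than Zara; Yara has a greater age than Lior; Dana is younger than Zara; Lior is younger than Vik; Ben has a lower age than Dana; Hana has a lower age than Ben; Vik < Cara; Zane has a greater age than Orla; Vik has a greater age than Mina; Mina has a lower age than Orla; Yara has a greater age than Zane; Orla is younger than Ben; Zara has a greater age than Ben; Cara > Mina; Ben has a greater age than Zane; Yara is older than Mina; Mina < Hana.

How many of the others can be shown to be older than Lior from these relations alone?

8

Directly above Lior: Vik, Yara, Ines.
One step further: Zane, Zara, Cara (6 so far).
One step further: Ben (7 so far).
One step further: Dana (8 so far).
Nothing else is reachable above Lior; 8 in all.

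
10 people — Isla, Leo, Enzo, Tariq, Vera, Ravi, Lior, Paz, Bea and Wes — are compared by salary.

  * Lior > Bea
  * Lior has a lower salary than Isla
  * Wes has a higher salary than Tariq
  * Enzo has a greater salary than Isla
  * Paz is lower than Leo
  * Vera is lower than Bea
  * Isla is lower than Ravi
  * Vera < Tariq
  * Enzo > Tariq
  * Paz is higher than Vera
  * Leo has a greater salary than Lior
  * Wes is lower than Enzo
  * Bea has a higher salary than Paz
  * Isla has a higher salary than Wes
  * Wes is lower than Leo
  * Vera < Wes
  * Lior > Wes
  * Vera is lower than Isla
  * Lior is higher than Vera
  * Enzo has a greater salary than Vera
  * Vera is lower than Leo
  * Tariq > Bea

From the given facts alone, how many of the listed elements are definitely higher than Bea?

From Bea the given relations immediately reach Tariq, Lior.
From those, Wes, Leo, Isla, Enzo — 6 in total.
From those, Ravi — 7 in total.
Nothing else is reachable above Bea; 7 in all.

7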